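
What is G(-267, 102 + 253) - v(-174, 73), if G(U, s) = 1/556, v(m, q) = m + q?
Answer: 56157/556 ≈ 101.00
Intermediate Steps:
G(U, s) = 1/556
G(-267, 102 + 253) - v(-174, 73) = 1/556 - (-174 + 73) = 1/556 - 1*(-101) = 1/556 + 101 = 56157/556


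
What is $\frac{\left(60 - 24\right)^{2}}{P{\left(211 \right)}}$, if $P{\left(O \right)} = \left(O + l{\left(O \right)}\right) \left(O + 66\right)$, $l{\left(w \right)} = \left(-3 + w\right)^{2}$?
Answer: $\frac{1296}{12042575} \approx 0.00010762$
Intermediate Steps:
$P{\left(O \right)} = \left(66 + O\right) \left(O + \left(-3 + O\right)^{2}\right)$ ($P{\left(O \right)} = \left(O + \left(-3 + O\right)^{2}\right) \left(O + 66\right) = \left(O + \left(-3 + O\right)^{2}\right) \left(66 + O\right) = \left(66 + O\right) \left(O + \left(-3 + O\right)^{2}\right)$)
$\frac{\left(60 - 24\right)^{2}}{P{\left(211 \right)}} = \frac{\left(60 - 24\right)^{2}}{594 + 211^{3} - 67731 + 61 \cdot 211^{2}} = \frac{36^{2}}{594 + 9393931 - 67731 + 61 \cdot 44521} = \frac{1296}{594 + 9393931 - 67731 + 2715781} = \frac{1296}{12042575}$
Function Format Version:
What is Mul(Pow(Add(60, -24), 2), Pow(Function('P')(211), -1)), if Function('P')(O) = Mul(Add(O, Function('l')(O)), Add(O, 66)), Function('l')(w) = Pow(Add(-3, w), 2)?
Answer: Rational(1296, 12042575) ≈ 0.00010762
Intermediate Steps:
Function('P')(O) = Mul(Add(66, O), Add(O, Pow(Add(-3, O), 2))) (Function('P')(O) = Mul(Add(O, Pow(Add(-3, O), 2)), Add(O, 66)) = Mul(Add(O, Pow(Add(-3, O), 2)), Add(66, O)) = Mul(Add(66, O), Add(O, Pow(Add(-3, O), 2))))
Mul(Pow(Add(60, -24), 2), Pow(Function('P')(211), -1)) = Mul(Pow(Add(60, -24), 2), Pow(Add(594, Pow(211, 3), Mul(-321, 211), Mul(61, Pow(211, 2))), -1)) = Mul(Pow(36, 2), Pow(Add(594, 9393931, -67731, Mul(61, 44521)), -1)) = Mul(1296, Pow(Add(594, 9393931, -67731, 2715781), -1)) = Mul(1296, Pow(12042575, -1)) = Mul(1296, Rational(1, 12042575)) = Rational(1296, 12042575)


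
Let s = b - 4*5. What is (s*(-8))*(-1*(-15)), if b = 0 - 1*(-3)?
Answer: 2040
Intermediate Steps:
b = 3 (b = 0 + 3 = 3)
s = -17 (s = 3 - 4*5 = 3 - 20 = -17)
(s*(-8))*(-1*(-15)) = (-17*(-8))*(-1*(-15)) = 136*15 = 2040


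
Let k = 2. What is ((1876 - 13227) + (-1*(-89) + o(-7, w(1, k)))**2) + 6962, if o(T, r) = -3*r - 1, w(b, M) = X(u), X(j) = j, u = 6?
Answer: 511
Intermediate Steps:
w(b, M) = 6
o(T, r) = -1 - 3*r
((1876 - 13227) + (-1*(-89) + o(-7, w(1, k)))**2) + 6962 = ((1876 - 13227) + (-1*(-89) + (-1 - 3*6))**2) + 6962 = (-11351 + (89 + (-1 - 18))**2) + 6962 = (-11351 + (89 - 19)**2) + 6962 = (-11351 + 70**2) + 6962 = (-11351 + 4900) + 6962 = -6451 + 6962 = 511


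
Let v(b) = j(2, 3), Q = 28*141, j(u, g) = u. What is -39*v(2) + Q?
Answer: 3870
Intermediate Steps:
Q = 3948
v(b) = 2
-39*v(2) + Q = -39*2 + 3948 = -78 + 3948 = 3870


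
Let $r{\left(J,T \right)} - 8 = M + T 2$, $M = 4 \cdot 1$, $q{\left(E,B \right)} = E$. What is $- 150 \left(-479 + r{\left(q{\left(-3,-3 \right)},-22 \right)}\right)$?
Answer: $76650$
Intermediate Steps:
$M = 4$
$r{\left(J,T \right)} = 12 + 2 T$ ($r{\left(J,T \right)} = 8 + \left(4 + T 2\right) = 8 + \left(4 + 2 T\right) = 12 + 2 T$)
$- 150 \left(-479 + r{\left(q{\left(-3,-3 \right)},-22 \right)}\right) = - 150 \left(-479 + \left(12 + 2 \left(-22\right)\right)\right) = - 150 \left(-479 + \left(12 - 44\right)\right) = - 150 \left(-479 - 32\right) = \left(-150\right) \left(-511\right) = 76650$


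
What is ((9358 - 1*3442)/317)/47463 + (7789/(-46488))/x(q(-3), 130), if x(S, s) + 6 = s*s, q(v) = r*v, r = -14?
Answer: 116129415047/302986440286608 ≈ 0.00038328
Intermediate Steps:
q(v) = -14*v
x(S, s) = -6 + s**2 (x(S, s) = -6 + s*s = -6 + s**2)
((9358 - 1*3442)/317)/47463 + (7789/(-46488))/x(q(-3), 130) = ((9358 - 1*3442)/317)/47463 + (7789/(-46488))/(-6 + 130**2) = ((9358 - 3442)*(1/317))*(1/47463) + (7789*(-1/46488))/(-6 + 16900) = (5916*(1/317))*(1/47463) - 7789/46488/16894 = (5916/317)*(1/47463) - 7789/46488*1/16894 = 1972/5015257 - 7789/785368272 = 116129415047/302986440286608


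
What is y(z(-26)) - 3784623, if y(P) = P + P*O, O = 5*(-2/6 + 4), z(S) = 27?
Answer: -3784101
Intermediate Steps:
O = 55/3 (O = 5*(-2*⅙ + 4) = 5*(-⅓ + 4) = 5*(11/3) = 55/3 ≈ 18.333)
y(P) = 58*P/3 (y(P) = P + P*(55/3) = P + 55*P/3 = 58*P/3)
y(z(-26)) - 3784623 = (58/3)*27 - 3784623 = 522 - 3784623 = -3784101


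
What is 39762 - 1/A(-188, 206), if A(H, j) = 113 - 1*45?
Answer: 2703815/68 ≈ 39762.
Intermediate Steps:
A(H, j) = 68 (A(H, j) = 113 - 45 = 68)
39762 - 1/A(-188, 206) = 39762 - 1/68 = 2703815/68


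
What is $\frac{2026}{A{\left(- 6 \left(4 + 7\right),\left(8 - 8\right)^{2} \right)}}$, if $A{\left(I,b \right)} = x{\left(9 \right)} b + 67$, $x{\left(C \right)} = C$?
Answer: $\frac{2026}{67} \approx 30.239$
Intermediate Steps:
$A{\left(I,b \right)} = 67 + 9 b$ ($A{\left(I,b \right)} = 9 b + 67 = 67 + 9 b$)
$\frac{2026}{A{\left(- 6 \left(4 + 7\right),\left(8 - 8\right)^{2} \right)}} = \frac{2026}{67 + 9 \left(8 - 8\right)^{2}} = \frac{2026}{67 + 9 \cdot 0^{2}} = \frac{2026}{67 + 9 \cdot 0} = \frac{2026}{67 + 0} = \frac{2026}{67}$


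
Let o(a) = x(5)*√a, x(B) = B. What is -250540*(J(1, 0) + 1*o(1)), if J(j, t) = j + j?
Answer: -1753780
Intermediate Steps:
J(j, t) = 2*j
o(a) = 5*√a
-250540*(J(1, 0) + 1*o(1)) = -250540*(2*1 + 1*(5*√1)) = -250540*(2 + 1*(5*1)) = -250540*(2 + 1*5) = -250540*(2 + 5) = -250540*7 = -1753780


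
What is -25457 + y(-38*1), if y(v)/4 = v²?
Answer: -19681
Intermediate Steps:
y(v) = 4*v²
-25457 + y(-38*1) = -25457 + 4*(-38*1)² = -25457 + 4*(-38)² = -25457 + 4*1444 = -25457 + 5776 = -19681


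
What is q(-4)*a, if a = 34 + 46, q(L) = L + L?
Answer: -640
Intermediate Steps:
q(L) = 2*L
a = 80
q(-4)*a = (2*(-4))*80 = -8*80 = -640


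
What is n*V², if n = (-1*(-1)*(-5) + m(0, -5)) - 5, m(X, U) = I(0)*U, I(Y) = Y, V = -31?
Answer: -9610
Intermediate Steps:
m(X, U) = 0 (m(X, U) = 0*U = 0)
n = -10 (n = (-1*(-1)*(-5) + 0) - 5 = (1*(-5) + 0) - 5 = (-5 + 0) - 5 = -5 - 5 = -10)
n*V² = -10*(-31)² = -10*961 = -9610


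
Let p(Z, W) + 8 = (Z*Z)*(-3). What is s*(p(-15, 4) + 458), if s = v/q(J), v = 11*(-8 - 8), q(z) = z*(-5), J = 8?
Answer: -990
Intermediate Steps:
p(Z, W) = -8 - 3*Z² (p(Z, W) = -8 + (Z*Z)*(-3) = -8 + Z²*(-3) = -8 - 3*Z²)
q(z) = -5*z
v = -176 (v = 11*(-16) = -176)
s = 22/5 (s = -176/((-5*8)) = -176/(-40) = -176*(-1/40) = 22/5 ≈ 4.4000)
s*(p(-15, 4) + 458) = 22*((-8 - 3*(-15)²) + 458)/5 = 22*((-8 - 3*225) + 458)/5 = 22*((-8 - 675) + 458)/5 = 22*(-683 + 458)/5 = (22/5)*(-225) = -990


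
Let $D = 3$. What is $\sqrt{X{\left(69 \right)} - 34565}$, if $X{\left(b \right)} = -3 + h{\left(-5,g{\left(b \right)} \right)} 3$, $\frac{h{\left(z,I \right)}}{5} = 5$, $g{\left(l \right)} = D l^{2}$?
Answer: $i \sqrt{34493} \approx 185.72 i$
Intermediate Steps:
$g{\left(l \right)} = 3 l^{2}$
$h{\left(z,I \right)} = 25$ ($h{\left(z,I \right)} = 5 \cdot 5 = 25$)
$X{\left(b \right)} = 72$ ($X{\left(b \right)} = -3 + 25 \cdot 3 = -3 + 75 = 72$)
$\sqrt{X{\left(69 \right)} - 34565} = \sqrt{72 - 34565} = \sqrt{-34493} = i \sqrt{34493}$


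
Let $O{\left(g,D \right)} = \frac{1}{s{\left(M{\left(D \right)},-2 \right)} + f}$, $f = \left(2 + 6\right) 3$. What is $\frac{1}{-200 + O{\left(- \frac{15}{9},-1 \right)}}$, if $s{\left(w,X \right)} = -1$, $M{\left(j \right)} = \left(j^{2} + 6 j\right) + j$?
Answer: $- \frac{23}{4599} \approx -0.0050011$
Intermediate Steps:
$M{\left(j \right)} = j^{2} + 7 j$
$f = 24$ ($f = 8 \cdot 3 = 24$)
$O{\left(g,D \right)} = \frac{1}{23}$ ($O{\left(g,D \right)} = \frac{1}{-1 + 24} = \frac{1}{23}$)
$\frac{1}{-200 + O{\left(- \frac{15}{9},-1 \right)}} = \frac{1}{-200 + \frac{1}{23}} = \frac{1}{- \frac{4599}{23}} = - \frac{23}{4599}$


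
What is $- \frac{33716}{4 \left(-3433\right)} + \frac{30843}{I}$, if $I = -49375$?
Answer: $\frac{310297856}{169504375} \approx 1.8306$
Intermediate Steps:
$- \frac{33716}{4 \left(-3433\right)} + \frac{30843}{I} = - \frac{33716}{4 \left(-3433\right)} + \frac{30843}{-49375} = - \frac{33716}{-13732} + 30843 \left(- \frac{1}{49375}\right) = \left(-33716\right) \left(- \frac{1}{13732}\right) - \frac{30843}{49375} = \frac{8429}{3433} - \frac{30843}{49375} = \frac{310297856}{169504375}$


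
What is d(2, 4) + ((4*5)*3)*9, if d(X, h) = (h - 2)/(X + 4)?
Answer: 1621/3 ≈ 540.33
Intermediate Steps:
d(X, h) = (-2 + h)/(4 + X)
d(2, 4) + ((4*5)*3)*9 = (-2 + 4)/(4 + 2) + ((4*5)*3)*9 = 2/6 + (20*3)*9 = (⅙)*2 + 60*9 = ⅓ + 540 = 1621/3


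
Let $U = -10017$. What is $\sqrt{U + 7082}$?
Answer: $i \sqrt{2935} \approx 54.176 i$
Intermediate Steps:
$\sqrt{U + 7082} = \sqrt{-10017 + 7082} = \sqrt{-2935} = i \sqrt{2935}$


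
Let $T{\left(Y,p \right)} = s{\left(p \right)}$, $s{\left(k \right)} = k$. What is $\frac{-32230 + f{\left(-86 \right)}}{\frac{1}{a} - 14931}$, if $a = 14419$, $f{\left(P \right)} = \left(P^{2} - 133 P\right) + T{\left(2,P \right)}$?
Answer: $\frac{97198479}{107645044} \approx 0.90295$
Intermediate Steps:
$T{\left(Y,p \right)} = p$
$f{\left(P \right)} = P^{2} - 132 P$ ($f{\left(P \right)} = \left(P^{2} - 133 P\right) + P = P^{2} - 132 P$)
$\frac{-32230 + f{\left(-86 \right)}}{\frac{1}{a} - 14931} = \frac{-32230 - 86 \left(-132 - 86\right)}{\frac{1}{14419} - 14931} = \frac{-32230 - -18748}{\frac{1}{14419} - 14931} = \frac{-32230 + 18748}{- \frac{215290088}{14419}} = \left(-13482\right) \left(- \frac{14419}{215290088}\right) = \frac{97198479}{107645044}$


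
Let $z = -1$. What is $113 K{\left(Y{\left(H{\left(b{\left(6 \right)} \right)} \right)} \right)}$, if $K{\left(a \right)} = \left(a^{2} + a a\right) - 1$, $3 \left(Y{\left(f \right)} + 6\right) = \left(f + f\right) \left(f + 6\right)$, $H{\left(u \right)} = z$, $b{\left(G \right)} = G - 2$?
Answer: $\frac{176167}{9} \approx 19574.0$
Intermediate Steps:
$b{\left(G \right)} = -2 + G$
$H{\left(u \right)} = -1$
$Y{\left(f \right)} = -6 + \frac{2 f \left(6 + f\right)}{3}$ ($Y{\left(f \right)} = -6 + \frac{\left(f + f\right) \left(f + 6\right)}{3} = -6 + \frac{2 f \left(6 + f\right)}{3}$)
$K{\left(a \right)} = -1 + 2 a^{2}$ ($K{\left(a \right)} = \left(a^{2} + a^{2}\right) - 1 = 2 a^{2} - 1 = -1 + 2 a^{2}$)
$113 K{\left(Y{\left(H{\left(b{\left(6 \right)} \right)} \right)} \right)} = 113 \left(-1 + 2 \left(-6 + 4 \left(-1\right) + \frac{2 \left(-1\right)^{2}}{3}\right)^{2}\right) = 113 \left(-1 + 2 \left(-6 - 4 + \frac{2}{3} \cdot 1\right)^{2}\right) = 113 \left(-1 + 2 \left(-6 - 4 + \frac{2}{3}\right)^{2}\right) = 113 \left(-1 + 2 \left(- \frac{28}{3}\right)^{2}\right) = 113 \left(-1 + 2 \cdot \frac{784}{9}\right) = 113 \left(-1 + \frac{1568}{9}\right) = 113 \cdot \frac{1559}{9} = \frac{176167}{9}$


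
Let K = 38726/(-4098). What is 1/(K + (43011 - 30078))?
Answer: 2049/26480354 ≈ 7.7378e-5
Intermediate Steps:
K = -19363/2049 (K = 38726*(-1/4098) = -19363/2049 ≈ -9.4500)
1/(K + (43011 - 30078)) = 1/(-19363/2049 + (43011 - 30078)) = 1/(-19363/2049 + 12933) = 1/(26480354/2049) = 2049/26480354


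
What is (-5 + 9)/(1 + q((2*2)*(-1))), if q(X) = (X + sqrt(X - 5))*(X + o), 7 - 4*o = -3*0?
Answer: 640/2329 + 432*I/2329 ≈ 0.2748 + 0.18549*I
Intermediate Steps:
o = 7/4 (o = 7/4 - (-3)*0/4 = 7/4 - 1/4*0 = 7/4 + 0 = 7/4 ≈ 1.7500)
q(X) = (7/4 + X)*(X + sqrt(-5 + X)) (q(X) = (X + sqrt(X - 5))*(X + 7/4) = (X + sqrt(-5 + X))*(7/4 + X) = (7/4 + X)*(X + sqrt(-5 + X)))
(-5 + 9)/(1 + q((2*2)*(-1))) = (-5 + 9)/(1 + (((2*2)*(-1))**2 + 7*((2*2)*(-1))/4 + 7*sqrt(-5 + (2*2)*(-1))/4 + ((2*2)*(-1))*sqrt(-5 + (2*2)*(-1)))) = 4/(1 + ((4*(-1))**2 + 7*(4*(-1))/4 + 7*sqrt(-5 + 4*(-1))/4 + (4*(-1))*sqrt(-5 + 4*(-1)))) = 4/(1 + ((-4)**2 + (7/4)*(-4) + 7*sqrt(-5 - 4)/4 - 4*sqrt(-5 - 4))) = 4/(1 + (16 - 7 + 7*sqrt(-9)/4 - 12*I)) = 4/(1 + (16 - 7 + 7*(3*I)/4 - 12*I)) = 4/(1 + (16 - 7 + 21*I/4 - 12*I)) = 4/(1 + (9 - 27*I/4)) = 4/(10 - 27*I/4) = 4*(16*(10 + 27*I/4)/2329) = 64*(10 + 27*I/4)/2329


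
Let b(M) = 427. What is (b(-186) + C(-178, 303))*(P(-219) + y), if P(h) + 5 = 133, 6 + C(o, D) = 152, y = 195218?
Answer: 111933258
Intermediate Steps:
C(o, D) = 146 (C(o, D) = -6 + 152 = 146)
P(h) = 128 (P(h) = -5 + 133 = 128)
(b(-186) + C(-178, 303))*(P(-219) + y) = (427 + 146)*(128 + 195218) = 573*195346 = 111933258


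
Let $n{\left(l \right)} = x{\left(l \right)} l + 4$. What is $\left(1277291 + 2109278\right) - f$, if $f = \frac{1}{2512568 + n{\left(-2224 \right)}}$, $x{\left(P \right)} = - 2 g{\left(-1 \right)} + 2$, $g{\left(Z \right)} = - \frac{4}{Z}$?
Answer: $\frac{8554188822203}{2525916} \approx 3.3866 \cdot 10^{6}$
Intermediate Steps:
$x{\left(P \right)} = -6$ ($x{\left(P \right)} = - 2 \left(- \frac{4}{-1}\right) + 2 = - 2 \left(\left(-4\right) \left(-1\right)\right) + 2 = \left(-2\right) 4 + 2 = -8 + 2 = -6$)
$n{\left(l \right)} = 4 - 6 l$ ($n{\left(l \right)} = - 6 l + 4 = 4 - 6 l$)
$f = \frac{1}{2525916}$ ($f = \frac{1}{2512568 + \left(4 - -13344\right)} = \frac{1}{2512568 + \left(4 + 13344\right)} = \frac{1}{2512568 + 13348} = \frac{1}{2525916} \approx 3.959 \cdot 10^{-7}$)
$\left(1277291 + 2109278\right) - f = \left(1277291 + 2109278\right) - \frac{1}{2525916} = 3386569 - \frac{1}{2525916} = \frac{8554188822203}{2525916}$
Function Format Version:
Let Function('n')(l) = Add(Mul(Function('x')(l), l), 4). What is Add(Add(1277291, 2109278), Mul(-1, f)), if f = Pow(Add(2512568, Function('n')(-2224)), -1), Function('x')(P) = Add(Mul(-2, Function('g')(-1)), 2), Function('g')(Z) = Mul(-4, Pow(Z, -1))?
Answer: Rational(8554188822203, 2525916) ≈ 3.3866e+6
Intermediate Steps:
Function('x')(P) = -6 (Function('x')(P) = Add(Mul(-2, Mul(-4, Pow(-1, -1))), 2) = Add(Mul(-2, Mul(-4, -1)), 2) = Add(Mul(-2, 4), 2) = Add(-8, 2) = -6)
Function('n')(l) = Add(4, Mul(-6, l)) (Function('n')(l) = Add(Mul(-6, l), 4) = Add(4, Mul(-6, l)))
f = Rational(1, 2525916) (f = Pow(Add(2512568, Add(4, Mul(-6, -2224))), -1) = Pow(Add(2512568, Add(4, 13344)), -1) = Pow(Add(2512568, 13348), -1) = Pow(2525916, -1) = Rational(1, 2525916) ≈ 3.9590e-7)
Add(Add(1277291, 2109278), Mul(-1, f)) = Add(Add(1277291, 2109278), Mul(-1, Rational(1, 2525916))) = Add(3386569, Rational(-1, 2525916)) = Rational(8554188822203, 2525916)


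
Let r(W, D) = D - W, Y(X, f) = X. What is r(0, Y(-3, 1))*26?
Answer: -78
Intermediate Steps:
r(0, Y(-3, 1))*26 = (-3 - 1*0)*26 = (-3 + 0)*26 = -3*26 = -78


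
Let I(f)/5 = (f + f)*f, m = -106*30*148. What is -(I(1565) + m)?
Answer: -24021610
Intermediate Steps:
m = -470640 (m = -3180*148 = -470640)
I(f) = 10*f² (I(f) = 5*((f + f)*f) = 5*((2*f)*f) = 5*(2*f²) = 10*f²)
-(I(1565) + m) = -(10*1565² - 470640) = -(10*2449225 - 470640) = -(24492250 - 470640) = -1*24021610 = -24021610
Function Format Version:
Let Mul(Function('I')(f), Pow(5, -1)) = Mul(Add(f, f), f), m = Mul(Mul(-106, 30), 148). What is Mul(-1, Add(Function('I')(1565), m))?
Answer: -24021610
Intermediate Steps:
m = -470640 (m = Mul(-3180, 148) = -470640)
Function('I')(f) = Mul(10, Pow(f, 2)) (Function('I')(f) = Mul(5, Mul(Add(f, f), f)) = Mul(5, Mul(Mul(2, f), f)) = Mul(5, Mul(2, Pow(f, 2))) = Mul(10, Pow(f, 2)))
Mul(-1, Add(Function('I')(1565), m)) = Mul(-1, Add(Mul(10, Pow(1565, 2)), -470640)) = Mul(-1, Add(Mul(10, 2449225), -470640)) = Mul(-1, Add(24492250, -470640)) = Mul(-1, 24021610) = -24021610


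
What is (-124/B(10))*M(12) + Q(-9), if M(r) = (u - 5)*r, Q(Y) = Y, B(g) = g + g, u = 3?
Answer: 699/5 ≈ 139.80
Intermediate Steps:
B(g) = 2*g
M(r) = -2*r (M(r) = (3 - 5)*r = -2*r)
(-124/B(10))*M(12) + Q(-9) = (-124/(2*10))*(-2*12) - 9 = -124/20*(-24) - 9 = -124*1/20*(-24) - 9 = -31/5*(-24) - 9 = 744/5 - 9 = 699/5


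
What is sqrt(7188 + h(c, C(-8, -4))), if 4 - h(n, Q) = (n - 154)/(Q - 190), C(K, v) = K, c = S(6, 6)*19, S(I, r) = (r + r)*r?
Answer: sqrt(7838765)/33 ≈ 84.842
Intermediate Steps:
S(I, r) = 2*r**2 (S(I, r) = (2*r)*r = 2*r**2)
c = 1368 (c = (2*6**2)*19 = (2*36)*19 = 72*19 = 1368)
h(n, Q) = 4 - (-154 + n)/(-190 + Q) (h(n, Q) = 4 - (n - 154)/(Q - 190) = 4 - (-154 + n)/(-190 + Q))
sqrt(7188 + h(c, C(-8, -4))) = sqrt(7188 + (-606 - 1*1368 + 4*(-8))/(-190 - 8)) = sqrt(7188 + (-606 - 1368 - 32)/(-198)) = sqrt(7188 - 1/198*(-2006)) = sqrt(7188 + 1003/99) = sqrt(712615/99) = sqrt(7838765)/33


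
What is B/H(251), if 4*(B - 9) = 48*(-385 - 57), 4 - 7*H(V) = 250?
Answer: 12355/82 ≈ 150.67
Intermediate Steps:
H(V) = -246/7 (H(V) = 4/7 - 1/7*250 = 4/7 - 250/7 = -246/7)
B = -5295 (B = 9 + (48*(-385 - 57))/4 = 9 + (48*(-442))/4 = 9 + (1/4)*(-21216) = 9 - 5304 = -5295)
B/H(251) = -5295/(-246/7) = -5295*(-7/246) = 12355/82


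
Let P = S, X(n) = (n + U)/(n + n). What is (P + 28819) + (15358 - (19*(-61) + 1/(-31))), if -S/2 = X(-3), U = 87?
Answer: 1406285/31 ≈ 45364.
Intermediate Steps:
X(n) = (87 + n)/(2*n) (X(n) = (n + 87)/(n + n) = (87 + n)/((2*n)) = (87 + n)*(1/(2*n)) = (87 + n)/(2*n))
S = 28 (S = -(87 - 3)/(-3) = -(-1)*84/3 = -2*(-14) = 28)
P = 28
(P + 28819) + (15358 - (19*(-61) + 1/(-31))) = (28 + 28819) + (15358 - (19*(-61) + 1/(-31))) = 28847 + (15358 - (-1159 - 1/31)) = 28847 + (15358 - 1*(-35930/31)) = 28847 + (15358 + 35930/31) = 28847 + 512028/31 = 1406285/31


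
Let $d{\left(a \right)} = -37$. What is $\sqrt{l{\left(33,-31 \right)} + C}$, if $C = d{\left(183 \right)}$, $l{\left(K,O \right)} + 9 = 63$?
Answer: $\sqrt{17} \approx 4.1231$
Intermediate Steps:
$l{\left(K,O \right)} = 54$ ($l{\left(K,O \right)} = -9 + 63 = 54$)
$C = -37$
$\sqrt{l{\left(33,-31 \right)} + C} = \sqrt{54 - 37} = \sqrt{17}$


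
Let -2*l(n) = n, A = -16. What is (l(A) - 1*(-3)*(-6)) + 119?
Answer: 109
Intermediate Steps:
l(n) = -n/2
(l(A) - 1*(-3)*(-6)) + 119 = (-½*(-16) - 1*(-3)*(-6)) + 119 = (8 + 3*(-6)) + 119 = (8 - 18) + 119 = -10 + 119 = 109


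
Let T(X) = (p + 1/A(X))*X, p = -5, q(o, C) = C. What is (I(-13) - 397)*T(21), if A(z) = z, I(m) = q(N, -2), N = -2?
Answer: 41496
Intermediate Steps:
I(m) = -2
T(X) = X*(-5 + 1/X) (T(X) = (-5 + 1/X)*X = X*(-5 + 1/X))
(I(-13) - 397)*T(21) = (-2 - 397)*(1 - 5*21) = -399*(1 - 105) = -399*(-104) = 41496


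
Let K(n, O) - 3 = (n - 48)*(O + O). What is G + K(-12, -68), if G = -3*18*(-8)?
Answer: 8595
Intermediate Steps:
K(n, O) = 3 + 2*O*(-48 + n) (K(n, O) = 3 + (n - 48)*(O + O) = 3 + (-48 + n)*(2*O) = 3 + 2*O*(-48 + n))
G = 432 (G = -54*(-8) = 432)
G + K(-12, -68) = 432 + (3 - 96*(-68) + 2*(-68)*(-12)) = 432 + (3 + 6528 + 1632) = 432 + 8163 = 8595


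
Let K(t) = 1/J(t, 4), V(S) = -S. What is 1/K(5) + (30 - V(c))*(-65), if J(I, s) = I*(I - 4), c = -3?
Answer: -1750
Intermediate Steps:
J(I, s) = I*(-4 + I)
K(t) = 1/(t*(-4 + t))
1/K(5) + (30 - V(c))*(-65) = 1/(1/(5*(-4 + 5))) + (30 - (-1)*(-3))*(-65) = 1/((1/5)/1) + (30 - 1*3)*(-65) = 1/((1/5)*1) + (30 - 3)*(-65) = 1/(1/5) + 27*(-65) = 5 - 1755 = -1750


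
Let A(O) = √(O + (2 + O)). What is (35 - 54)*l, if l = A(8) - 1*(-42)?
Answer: -798 - 57*√2 ≈ -878.61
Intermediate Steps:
A(O) = √(2 + 2*O)
l = 42 + 3*√2 (l = √(2 + 2*8) - 1*(-42) = √(2 + 16) + 42 = √18 + 42 = 3*√2 + 42 = 42 + 3*√2 ≈ 46.243)
(35 - 54)*l = (35 - 54)*(42 + 3*√2) = -19*(42 + 3*√2) = -798 - 57*√2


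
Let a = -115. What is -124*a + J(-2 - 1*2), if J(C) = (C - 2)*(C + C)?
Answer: 14308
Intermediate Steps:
J(C) = 2*C*(-2 + C) (J(C) = (-2 + C)*(2*C) = 2*C*(-2 + C))
-124*a + J(-2 - 1*2) = -124*(-115) + 2*(-2 - 1*2)*(-2 + (-2 - 1*2)) = 14260 + 2*(-2 - 2)*(-2 + (-2 - 2)) = 14260 + 2*(-4)*(-2 - 4) = 14260 + 2*(-4)*(-6) = 14260 + 48 = 14308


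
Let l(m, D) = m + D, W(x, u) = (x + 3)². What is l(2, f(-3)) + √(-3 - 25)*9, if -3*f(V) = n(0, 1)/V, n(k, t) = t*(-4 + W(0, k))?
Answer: 23/9 + 18*I*√7 ≈ 2.5556 + 47.624*I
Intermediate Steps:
W(x, u) = (3 + x)²
n(k, t) = 5*t (n(k, t) = t*(-4 + (3 + 0)²) = t*(-4 + 3²) = t*(-4 + 9) = t*5 = 5*t)
f(V) = -5/(3*V) (f(V) = -5*1/(3*V) = -5/(3*V))
l(m, D) = D + m
l(2, f(-3)) + √(-3 - 25)*9 = (-5/3/(-3) + 2) + √(-3 - 25)*9 = (-5/3*(-⅓) + 2) + √(-28)*9 = (5/9 + 2) + (2*I*√7)*9 = 23/9 + 18*I*√7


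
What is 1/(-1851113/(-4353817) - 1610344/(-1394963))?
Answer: 6073413623771/9593377226867 ≈ 0.63308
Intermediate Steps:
1/(-1851113/(-4353817) - 1610344/(-1394963)) = 1/(-1851113*(-1/4353817) - 1610344*(-1/1394963)) = 1/(1851113/4353817 + 1610344/1394963) = 1/(9593377226867/6073413623771) = 6073413623771/9593377226867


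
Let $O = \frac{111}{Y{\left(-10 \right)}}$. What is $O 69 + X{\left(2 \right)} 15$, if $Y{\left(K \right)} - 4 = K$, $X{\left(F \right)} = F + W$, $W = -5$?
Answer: $- \frac{2643}{2} \approx -1321.5$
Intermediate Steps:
$X{\left(F \right)} = -5 + F$ ($X{\left(F \right)} = F - 5 = -5 + F$)
$Y{\left(K \right)} = 4 + K$
$O = - \frac{37}{2}$ ($O = \frac{111}{4 - 10} = \frac{111}{-6} = 111 \left(- \frac{1}{6}\right) = - \frac{37}{2} \approx -18.5$)
$O 69 + X{\left(2 \right)} 15 = \left(- \frac{37}{2}\right) 69 + \left(-5 + 2\right) 15 = - \frac{2553}{2} - 45 = - \frac{2643}{2}$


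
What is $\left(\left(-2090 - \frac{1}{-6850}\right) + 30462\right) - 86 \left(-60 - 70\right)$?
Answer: $\frac{270931201}{6850} \approx 39552.0$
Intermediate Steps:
$\left(\left(-2090 - \frac{1}{-6850}\right) + 30462\right) - 86 \left(-60 - 70\right) = \left(\left(-2090 - - \frac{1}{6850}\right) + 30462\right) - -11180 = \left(\left(-2090 + \frac{1}{6850}\right) + 30462\right) + 11180 = \left(- \frac{14316499}{6850} + 30462\right) + 11180 = \frac{194348201}{6850} + 11180 = \frac{270931201}{6850}$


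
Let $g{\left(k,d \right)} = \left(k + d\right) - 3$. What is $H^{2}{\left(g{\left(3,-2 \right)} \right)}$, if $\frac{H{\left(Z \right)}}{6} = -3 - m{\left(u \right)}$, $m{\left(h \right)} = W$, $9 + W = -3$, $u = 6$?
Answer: $2916$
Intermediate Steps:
$W = -12$ ($W = -9 - 3 = -12$)
$g{\left(k,d \right)} = -3 + d + k$ ($g{\left(k,d \right)} = \left(d + k\right) - 3 = -3 + d + k$)
$m{\left(h \right)} = -12$
$H{\left(Z \right)} = 54$ ($H{\left(Z \right)} = 6 \left(-3 - -12\right) = 6 \left(-3 + 12\right) = 6 \cdot 9 = 54$)
$H^{2}{\left(g{\left(3,-2 \right)} \right)} = 54^{2} = 2916$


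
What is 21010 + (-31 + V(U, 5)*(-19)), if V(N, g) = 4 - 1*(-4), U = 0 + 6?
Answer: 20827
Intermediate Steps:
U = 6
V(N, g) = 8 (V(N, g) = 4 + 4 = 8)
21010 + (-31 + V(U, 5)*(-19)) = 21010 + (-31 + 8*(-19)) = 21010 + (-31 - 152) = 21010 - 183 = 20827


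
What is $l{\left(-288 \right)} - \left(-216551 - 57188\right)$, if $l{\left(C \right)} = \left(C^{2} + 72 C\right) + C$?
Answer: $335659$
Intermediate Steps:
$l{\left(C \right)} = C^{2} + 73 C$
$l{\left(-288 \right)} - \left(-216551 - 57188\right) = - 288 \left(73 - 288\right) - \left(-216551 - 57188\right) = \left(-288\right) \left(-215\right) - -273739 = 61920 + 273739 = 335659$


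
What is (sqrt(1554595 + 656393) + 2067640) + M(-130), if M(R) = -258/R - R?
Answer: 134405179/65 + 2*sqrt(552747) ≈ 2.0693e+6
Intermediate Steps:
M(R) = -R - 258/R
(sqrt(1554595 + 656393) + 2067640) + M(-130) = (sqrt(1554595 + 656393) + 2067640) + (-1*(-130) - 258/(-130)) = (sqrt(2210988) + 2067640) + (130 - 258*(-1/130)) = (2*sqrt(552747) + 2067640) + (130 + 129/65) = (2067640 + 2*sqrt(552747)) + 8579/65 = 134405179/65 + 2*sqrt(552747)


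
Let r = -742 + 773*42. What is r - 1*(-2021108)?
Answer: 2052832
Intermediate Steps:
r = 31724 (r = -742 + 32466 = 31724)
r - 1*(-2021108) = 31724 - 1*(-2021108) = 31724 + 2021108 = 2052832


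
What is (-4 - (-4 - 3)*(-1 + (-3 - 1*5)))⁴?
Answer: 20151121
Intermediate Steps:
(-4 - (-4 - 3)*(-1 + (-3 - 1*5)))⁴ = (-4 - (-7)*(-1 + (-3 - 5)))⁴ = (-4 - (-7)*(-1 - 8))⁴ = (-4 - (-7)*(-9))⁴ = (-4 - 1*63)⁴ = (-4 - 63)⁴ = (-67)⁴ = 20151121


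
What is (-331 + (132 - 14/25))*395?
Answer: -394131/5 ≈ -78826.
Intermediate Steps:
(-331 + (132 - 14/25))*395 = (-331 + 3286/25)*395 = -4989/25*395 = -394131/5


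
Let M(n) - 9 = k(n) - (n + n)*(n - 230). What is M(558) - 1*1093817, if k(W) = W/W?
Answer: -1459855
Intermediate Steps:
k(W) = 1
M(n) = 10 - 2*n*(-230 + n) (M(n) = 9 + (1 - (n + n)*(n - 230)) = 9 + (1 - 2*n*(-230 + n)) = 10 - 2*n*(-230 + n))
M(558) - 1*1093817 = (10 - 2*558**2 + 460*558) - 1*1093817 = (10 - 2*311364 + 256680) - 1093817 = (10 - 622728 + 256680) - 1093817 = -366038 - 1093817 = -1459855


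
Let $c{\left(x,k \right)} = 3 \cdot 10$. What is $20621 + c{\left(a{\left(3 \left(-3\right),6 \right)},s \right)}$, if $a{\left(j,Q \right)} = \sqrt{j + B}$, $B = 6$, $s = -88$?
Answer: $20651$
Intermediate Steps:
$a{\left(j,Q \right)} = \sqrt{6 + j}$ ($a{\left(j,Q \right)} = \sqrt{j + 6} = \sqrt{6 + j}$)
$c{\left(x,k \right)} = 30$
$20621 + c{\left(a{\left(3 \left(-3\right),6 \right)},s \right)} = 20621 + 30 = 20651$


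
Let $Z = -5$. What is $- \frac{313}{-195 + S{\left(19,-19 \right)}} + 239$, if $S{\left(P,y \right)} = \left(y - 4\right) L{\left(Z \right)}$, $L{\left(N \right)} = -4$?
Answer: $\frac{24930}{103} \approx 242.04$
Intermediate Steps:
$S{\left(P,y \right)} = 16 - 4 y$ ($S{\left(P,y \right)} = \left(y - 4\right) \left(-4\right) = \left(-4 + y\right) \left(-4\right) = 16 - 4 y$)
$- \frac{313}{-195 + S{\left(19,-19 \right)}} + 239 = - \frac{313}{-195 + \left(16 - -76\right)} + 239 = - \frac{313}{-195 + \left(16 + 76\right)} + 239 = - \frac{313}{-195 + 92} + 239 = - \frac{313}{-103} + 239 = \left(-313\right) \left(- \frac{1}{103}\right) + 239 = \frac{313}{103} + 239 = \frac{24930}{103}$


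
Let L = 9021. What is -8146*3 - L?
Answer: -33459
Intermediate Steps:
-8146*3 - L = -8146*3 - 1*9021 = -24438 - 9021 = -33459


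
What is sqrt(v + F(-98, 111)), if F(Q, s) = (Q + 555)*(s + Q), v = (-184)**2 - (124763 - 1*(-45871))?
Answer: I*sqrt(130837) ≈ 361.71*I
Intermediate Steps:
v = -136778 (v = 33856 - (124763 + 45871) = 33856 - 1*170634 = 33856 - 170634 = -136778)
F(Q, s) = (555 + Q)*(Q + s)
sqrt(v + F(-98, 111)) = sqrt(-136778 + ((-98)**2 + 555*(-98) + 555*111 - 98*111)) = sqrt(-136778 + (9604 - 54390 + 61605 - 10878)) = sqrt(-136778 + 5941) = sqrt(-130837) = I*sqrt(130837)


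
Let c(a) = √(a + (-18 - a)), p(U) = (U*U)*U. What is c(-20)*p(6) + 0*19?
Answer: 648*I*√2 ≈ 916.41*I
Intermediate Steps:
p(U) = U³ (p(U) = U²*U = U³)
c(a) = 3*I*√2 (c(a) = √(-18) = 3*I*√2)
c(-20)*p(6) + 0*19 = (3*I*√2)*6³ + 0*19 = (3*I*√2)*216 + 0 = 648*I*√2 + 0 = 648*I*√2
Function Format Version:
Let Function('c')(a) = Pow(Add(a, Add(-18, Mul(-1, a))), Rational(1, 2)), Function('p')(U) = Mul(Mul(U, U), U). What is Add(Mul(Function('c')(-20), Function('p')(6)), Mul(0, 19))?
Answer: Mul(648, I, Pow(2, Rational(1, 2))) ≈ Mul(916.41, I)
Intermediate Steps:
Function('p')(U) = Pow(U, 3) (Function('p')(U) = Mul(Pow(U, 2), U) = Pow(U, 3))
Function('c')(a) = Mul(3, I, Pow(2, Rational(1, 2))) (Function('c')(a) = Pow(-18, Rational(1, 2)) = Mul(3, I, Pow(2, Rational(1, 2))))
Add(Mul(Function('c')(-20), Function('p')(6)), Mul(0, 19)) = Add(Mul(Mul(3, I, Pow(2, Rational(1, 2))), Pow(6, 3)), Mul(0, 19)) = Add(Mul(Mul(3, I, Pow(2, Rational(1, 2))), 216), 0) = Add(Mul(648, I, Pow(2, Rational(1, 2))), 0) = Mul(648, I, Pow(2, Rational(1, 2)))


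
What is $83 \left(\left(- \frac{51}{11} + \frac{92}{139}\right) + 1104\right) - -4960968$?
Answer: $\frac{7724921009}{1529} \approx 5.0523 \cdot 10^{6}$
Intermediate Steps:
$83 \left(\left(- \frac{51}{11} + \frac{92}{139}\right) + 1104\right) - -4960968 = 83 \left(\left(\left(-51\right) \frac{1}{11} + 92 \cdot \frac{1}{139}\right) + 1104\right) + 4960968 = 83 \left(\left(- \frac{51}{11} + \frac{92}{139}\right) + 1104\right) + 4960968 = 83 \left(- \frac{6077}{1529} + 1104\right) + 4960968 = 83 \cdot \frac{1681939}{1529} + 4960968 = \frac{139600937}{1529} + 4960968 = \frac{7724921009}{1529}$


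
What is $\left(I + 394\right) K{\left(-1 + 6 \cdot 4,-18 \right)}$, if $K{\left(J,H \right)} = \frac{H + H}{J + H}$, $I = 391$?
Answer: $-5652$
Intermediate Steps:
$K{\left(J,H \right)} = \frac{2 H}{H + J}$
$\left(I + 394\right) K{\left(-1 + 6 \cdot 4,-18 \right)} = \left(391 + 394\right) 2 \left(-18\right) \frac{1}{-18 + \left(-1 + 6 \cdot 4\right)} = 785 \cdot 2 \left(-18\right) \frac{1}{-18 + \left(-1 + 24\right)} = 785 \cdot 2 \left(-18\right) \frac{1}{-18 + 23} = 785 \cdot 2 \left(-18\right) \frac{1}{5} = 785 \left(- \frac{36}{5}\right) = -5652$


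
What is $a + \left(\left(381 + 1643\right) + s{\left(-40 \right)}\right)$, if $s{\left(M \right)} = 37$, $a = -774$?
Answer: $1287$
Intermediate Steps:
$a + \left(\left(381 + 1643\right) + s{\left(-40 \right)}\right) = -774 + \left(\left(381 + 1643\right) + 37\right) = -774 + \left(2024 + 37\right) = -774 + 2061 = 1287$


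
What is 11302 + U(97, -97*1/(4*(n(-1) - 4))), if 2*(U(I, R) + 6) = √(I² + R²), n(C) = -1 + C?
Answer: 11296 + 97*√577/48 ≈ 11345.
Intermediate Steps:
U(I, R) = -6 + √(I² + R²)/2
11302 + U(97, -97*1/(4*(n(-1) - 4))) = 11302 + (-6 + √(97² + (-97*1/(4*((-1 - 1) - 4)))²)/2) = 11302 + (-6 + √(9409 + (-97*1/(4*(-2 - 4)))²)/2) = 11302 + (-6 + √(9409 + (-97/((-6*4)))²)/2) = 11302 + (-6 + √(9409 + (-97/(-24))²)/2) = 11302 + (-6 + √(9409 + (-97*(-1/24))²)/2) = 11302 + (-6 + √(9409 + (97/24)²)/2) = 11302 + (-6 + √(9409 + 9409/576)/2) = 11302 + (-6 + √(5428993/576)/2) = 11302 + (-6 + (97*√577/24)/2) = 11302 + (-6 + 97*√577/48) = 11296 + 97*√577/48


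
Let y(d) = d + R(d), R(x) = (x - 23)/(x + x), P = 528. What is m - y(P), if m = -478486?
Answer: -505839289/1056 ≈ -4.7901e+5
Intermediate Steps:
R(x) = (-23 + x)/(2*x) (R(x) = (-23 + x)/((2*x)) = (-23 + x)*(1/(2*x)) = (-23 + x)/(2*x))
y(d) = d + (-23 + d)/(2*d)
m - y(P) = -478486 - (½ + 528 - 23/2/528) = -478486 - (½ + 528 - 23/2*1/528) = -478486 - (½ + 528 - 23/1056) = -478486 - 1*558073/1056 = -478486 - 558073/1056 = -505839289/1056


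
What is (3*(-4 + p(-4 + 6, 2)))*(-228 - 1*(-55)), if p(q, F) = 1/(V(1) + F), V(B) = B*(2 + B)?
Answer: 9861/5 ≈ 1972.2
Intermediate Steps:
p(q, F) = 1/(3 + F) (p(q, F) = 1/(1*(2 + 1) + F) = 1/(1*3 + F) = 1/(3 + F))
(3*(-4 + p(-4 + 6, 2)))*(-228 - 1*(-55)) = (3*(-4 + 1/(3 + 2)))*(-228 - 1*(-55)) = (3*(-4 + 1/5))*(-228 + 55) = (3*(-4 + ⅕))*(-173) = (3*(-19/5))*(-173) = -57/5*(-173) = 9861/5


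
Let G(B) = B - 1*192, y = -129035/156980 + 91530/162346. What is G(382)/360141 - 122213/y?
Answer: 112169785397570841254/236970498667611 ≈ 4.7335e+5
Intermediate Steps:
y = -657993671/2548507508 (y = -129035*1/156980 + 91530*(1/162346) = -25807/31396 + 45765/81173 = -657993671/2548507508 ≈ -0.25819)
G(B) = -192 + B (G(B) = B - 192 = -192 + B)
G(382)/360141 - 122213/y = (-192 + 382)/360141 - 122213/(-657993671/2548507508) = 190*(1/360141) - 122213*(-2548507508/657993671) = 190/360141 + 311460748075204/657993671 = 112169785397570841254/236970498667611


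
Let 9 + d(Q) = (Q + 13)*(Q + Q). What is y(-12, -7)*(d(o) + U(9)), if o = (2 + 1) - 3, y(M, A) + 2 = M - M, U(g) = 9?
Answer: 0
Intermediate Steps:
y(M, A) = -2 (y(M, A) = -2 + (M - M) = -2 + 0 = -2)
o = 0 (o = 3 - 3 = 0)
d(Q) = -9 + 2*Q*(13 + Q) (d(Q) = -9 + (Q + 13)*(Q + Q) = -9 + (13 + Q)*(2*Q) = -9 + 2*Q*(13 + Q))
y(-12, -7)*(d(o) + U(9)) = -2*((-9 + 2*0² + 26*0) + 9) = -2*((-9 + 2*0 + 0) + 9) = -2*((-9 + 0 + 0) + 9) = -2*(-9 + 9) = -2*0 = 0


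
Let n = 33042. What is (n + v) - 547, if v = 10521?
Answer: 43016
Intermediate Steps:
(n + v) - 547 = (33042 + 10521) - 547 = 43563 - 547 = 43016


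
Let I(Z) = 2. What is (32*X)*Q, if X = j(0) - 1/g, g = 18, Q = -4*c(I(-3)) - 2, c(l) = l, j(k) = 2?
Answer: -5600/9 ≈ -622.22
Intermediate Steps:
Q = -10 (Q = -4*2 - 2 = -8 - 2 = -10)
X = 35/18 (X = 2 - 1/18 = 35/18 ≈ 1.9444)
(32*X)*Q = (32*(35/18))*(-10) = (560/9)*(-10) = -5600/9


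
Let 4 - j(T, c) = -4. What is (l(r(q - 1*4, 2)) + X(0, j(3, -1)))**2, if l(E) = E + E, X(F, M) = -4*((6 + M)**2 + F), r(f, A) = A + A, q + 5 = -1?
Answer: 602176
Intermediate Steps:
j(T, c) = 8 (j(T, c) = 4 - 1*(-4) = 4 + 4 = 8)
q = -6 (q = -5 - 1 = -6)
r(f, A) = 2*A
X(F, M) = -4*F - 4*(6 + M)**2 (X(F, M) = -4*(F + (6 + M)**2) = -4*F - 4*(6 + M)**2)
l(E) = 2*E
(l(r(q - 1*4, 2)) + X(0, j(3, -1)))**2 = (2*(2*2) + (-4*0 - 4*(6 + 8)**2))**2 = (2*4 + (0 - 4*14**2))**2 = (8 + (0 - 4*196))**2 = (8 + (0 - 784))**2 = (8 - 784)**2 = (-776)**2 = 602176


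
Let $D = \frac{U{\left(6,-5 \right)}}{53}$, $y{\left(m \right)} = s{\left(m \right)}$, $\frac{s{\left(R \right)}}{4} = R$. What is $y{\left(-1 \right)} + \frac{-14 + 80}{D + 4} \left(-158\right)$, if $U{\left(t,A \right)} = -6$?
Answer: $- \frac{276754}{103} \approx -2686.9$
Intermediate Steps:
$s{\left(R \right)} = 4 R$
$y{\left(m \right)} = 4 m$
$D = - \frac{6}{53} \approx -0.11321$
$y{\left(-1 \right)} + \frac{-14 + 80}{D + 4} \left(-158\right) = 4 \left(-1\right) + \frac{-14 + 80}{- \frac{6}{53} + 4} \left(-158\right) = -4 + \frac{66}{\frac{206}{53}} \left(-158\right) = -4 + 66 \cdot \frac{53}{206} \left(-158\right) = -4 + \frac{1749}{103} \left(-158\right) = -4 - \frac{276342}{103} = - \frac{276754}{103}$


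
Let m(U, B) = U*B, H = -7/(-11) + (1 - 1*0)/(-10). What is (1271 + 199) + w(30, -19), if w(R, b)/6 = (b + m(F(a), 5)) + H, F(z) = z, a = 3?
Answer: 79707/55 ≈ 1449.2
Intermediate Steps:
H = 59/110 (H = -7*(-1/11) + (1 + 0)*(-1/10) = 7/11 + 1*(-1/10) = 7/11 - 1/10 = 59/110 ≈ 0.53636)
m(U, B) = B*U
w(R, b) = 5127/55 + 6*b (w(R, b) = 6*((b + 5*3) + 59/110) = 6*((b + 15) + 59/110) = 6*((15 + b) + 59/110) = 6*(1709/110 + b) = 5127/55 + 6*b)
(1271 + 199) + w(30, -19) = (1271 + 199) + (5127/55 + 6*(-19)) = 1470 + (5127/55 - 114) = 1470 - 1143/55 = 79707/55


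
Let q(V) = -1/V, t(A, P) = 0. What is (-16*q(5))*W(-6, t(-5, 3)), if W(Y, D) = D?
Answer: 0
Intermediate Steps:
(-16*q(5))*W(-6, t(-5, 3)) = -(-16)/5*0 = -16*(-1/5)*0 = (16/5)*0 = 0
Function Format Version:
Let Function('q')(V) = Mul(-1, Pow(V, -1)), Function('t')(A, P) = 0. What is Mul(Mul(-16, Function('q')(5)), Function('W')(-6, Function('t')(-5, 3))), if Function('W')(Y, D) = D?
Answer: 0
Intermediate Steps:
Mul(Mul(-16, Function('q')(5)), Function('W')(-6, Function('t')(-5, 3))) = Mul(Mul(-16, Mul(-1, Pow(5, -1))), 0) = Mul(Mul(-16, Mul(-1, Rational(1, 5))), 0) = Mul(Mul(-16, Rational(-1, 5)), 0) = Mul(Rational(16, 5), 0) = 0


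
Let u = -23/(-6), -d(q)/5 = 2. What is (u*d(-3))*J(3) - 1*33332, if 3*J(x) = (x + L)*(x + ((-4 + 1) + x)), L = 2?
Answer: -100571/3 ≈ -33524.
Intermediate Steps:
d(q) = -10 (d(q) = -5*2 = -10)
u = 23/6 (u = -23*(-⅙) = 23/6 ≈ 3.8333)
J(x) = (-3 + 2*x)*(2 + x)/3 (J(x) = ((x + 2)*(x + ((-4 + 1) + x)))/3 = ((2 + x)*(x + (-3 + x)))/3 = ((2 + x)*(-3 + 2*x))/3 = ((-3 + 2*x)*(2 + x))/3 = (-3 + 2*x)*(2 + x)/3)
(u*d(-3))*J(3) - 1*33332 = ((23/6)*(-10))*(-2 + (⅓)*3 + (⅔)*3²) - 1*33332 = -115*(-2 + 1 + (⅔)*9)/3 - 33332 = -115*(-2 + 1 + 6)/3 - 33332 = -115/3*5 - 33332 = -575/3 - 33332 = -100571/3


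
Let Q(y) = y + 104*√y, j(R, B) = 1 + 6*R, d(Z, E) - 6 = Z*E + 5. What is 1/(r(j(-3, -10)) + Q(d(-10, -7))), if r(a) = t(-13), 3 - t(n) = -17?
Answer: 1/1037 ≈ 0.00096432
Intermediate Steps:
d(Z, E) = 11 + E*Z (d(Z, E) = 6 + (Z*E + 5) = 6 + (E*Z + 5) = 6 + (5 + E*Z) = 11 + E*Z)
t(n) = 20 (t(n) = 3 - 1*(-17) = 3 + 17 = 20)
r(a) = 20
1/(r(j(-3, -10)) + Q(d(-10, -7))) = 1/(20 + ((11 - 7*(-10)) + 104*√(11 - 7*(-10)))) = 1/(20 + ((11 + 70) + 104*√(11 + 70))) = 1/(20 + (81 + 104*√81)) = 1/(20 + (81 + 104*9)) = 1/(20 + (81 + 936)) = 1/(20 + 1017) = 1/1037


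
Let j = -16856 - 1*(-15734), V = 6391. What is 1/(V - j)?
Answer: 1/7513 ≈ 0.00013310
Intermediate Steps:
j = -1122 (j = -16856 + 15734 = -1122)
1/(V - j) = 1/(6391 - 1*(-1122)) = 1/(6391 + 1122) = 1/7513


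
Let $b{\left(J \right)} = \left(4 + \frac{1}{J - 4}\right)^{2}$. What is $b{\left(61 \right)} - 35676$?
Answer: $- \frac{115858883}{3249} \approx -35660.0$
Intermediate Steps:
$b{\left(J \right)} = \left(4 + \frac{1}{-4 + J}\right)^{2}$
$b{\left(61 \right)} - 35676 = \frac{\left(-15 + 4 \cdot 61\right)^{2}}{\left(-4 + 61\right)^{2}} - 35676 = \frac{\left(-15 + 244\right)^{2}}{3249} - 35676 = 229^{2} \cdot \frac{1}{3249} - 35676 = 52441 \cdot \frac{1}{3249} - 35676 = \frac{52441}{3249} - 35676 = - \frac{115858883}{3249}$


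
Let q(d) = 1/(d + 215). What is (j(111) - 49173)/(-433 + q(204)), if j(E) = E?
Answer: 10278489/90713 ≈ 113.31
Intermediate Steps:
q(d) = 1/(215 + d)
(j(111) - 49173)/(-433 + q(204)) = (111 - 49173)/(-433 + 1/(215 + 204)) = -49062/(-433 + 1/419) = -49062/(-181426/419) = -49062*(-419/181426) = 10278489/90713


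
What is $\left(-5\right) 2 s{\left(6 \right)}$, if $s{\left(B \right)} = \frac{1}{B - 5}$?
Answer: $-10$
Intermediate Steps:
$s{\left(B \right)} = \frac{1}{-5 + B}$
$\left(-5\right) 2 s{\left(6 \right)} = \frac{\left(-5\right) 2}{-5 + 6} = - \frac{10}{1} = \left(-10\right) 1 = -10$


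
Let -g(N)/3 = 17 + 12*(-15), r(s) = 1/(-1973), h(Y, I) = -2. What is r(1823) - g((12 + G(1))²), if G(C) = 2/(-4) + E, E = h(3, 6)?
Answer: -964798/1973 ≈ -489.00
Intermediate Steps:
E = -2
r(s) = -1/1973
G(C) = -5/2 (G(C) = 2/(-4) - 2 = 2*(-¼) - 2 = -½ - 2 = -5/2)
g(N) = 489 (g(N) = -3*(17 + 12*(-15)) = -3*(17 - 180) = -3*(-163) = 489)
r(1823) - g((12 + G(1))²) = -1/1973 - 1*489 = -1/1973 - 489 = -964798/1973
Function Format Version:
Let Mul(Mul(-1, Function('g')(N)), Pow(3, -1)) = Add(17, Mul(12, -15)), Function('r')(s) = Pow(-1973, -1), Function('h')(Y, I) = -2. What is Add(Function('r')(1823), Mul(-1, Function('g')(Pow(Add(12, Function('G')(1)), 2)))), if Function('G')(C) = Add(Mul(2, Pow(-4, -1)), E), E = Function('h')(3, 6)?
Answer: Rational(-964798, 1973) ≈ -489.00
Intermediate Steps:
E = -2
Function('r')(s) = Rational(-1, 1973)
Function('G')(C) = Rational(-5, 2) (Function('G')(C) = Add(Mul(2, Pow(-4, -1)), -2) = Add(Mul(2, Rational(-1, 4)), -2) = Add(Rational(-1, 2), -2) = Rational(-5, 2))
Function('g')(N) = 489 (Function('g')(N) = Mul(-3, Add(17, Mul(12, -15))) = Mul(-3, Add(17, -180)) = Mul(-3, -163) = 489)
Add(Function('r')(1823), Mul(-1, Function('g')(Pow(Add(12, Function('G')(1)), 2)))) = Add(Rational(-1, 1973), Mul(-1, 489)) = Add(Rational(-1, 1973), -489) = Rational(-964798, 1973)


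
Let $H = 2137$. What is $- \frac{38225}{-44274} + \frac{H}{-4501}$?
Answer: $\frac{77437187}{199277274} \approx 0.38859$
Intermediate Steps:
$- \frac{38225}{-44274} + \frac{H}{-4501} = - \frac{38225}{-44274} + \frac{2137}{-4501} = \left(-38225\right) \left(- \frac{1}{44274}\right) + 2137 \left(- \frac{1}{4501}\right) = \frac{38225}{44274} - \frac{2137}{4501} = \frac{77437187}{199277274}$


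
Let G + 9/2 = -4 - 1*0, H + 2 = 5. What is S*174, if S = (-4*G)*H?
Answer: 17748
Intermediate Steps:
H = 3 (H = -2 + 5 = 3)
G = -17/2 (G = -9/2 + (-4 - 1*0) = -9/2 + (-4 + 0) = -9/2 - 4 = -17/2 ≈ -8.5000)
S = 102 (S = -4*(-17/2)*3 = 34*3 = 102)
S*174 = 102*174 = 17748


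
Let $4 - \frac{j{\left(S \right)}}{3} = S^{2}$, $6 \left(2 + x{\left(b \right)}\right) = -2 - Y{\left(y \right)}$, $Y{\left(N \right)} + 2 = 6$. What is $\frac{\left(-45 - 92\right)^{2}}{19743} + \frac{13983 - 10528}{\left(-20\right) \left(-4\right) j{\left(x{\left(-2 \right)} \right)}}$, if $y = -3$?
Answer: $- \frac{1015317}{526480} \approx -1.9285$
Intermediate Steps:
$Y{\left(N \right)} = 4$ ($Y{\left(N \right)} = -2 + 6 = 4$)
$x{\left(b \right)} = -3$ ($x{\left(b \right)} = -2 + \frac{-2 - 4}{6} = -2 + \frac{1}{6} \left(-6\right) = -2 - 1 = -3$)
$j{\left(S \right)} = 12 - 3 S^{2}$
$\frac{\left(-45 - 92\right)^{2}}{19743} + \frac{13983 - 10528}{\left(-20\right) \left(-4\right) j{\left(x{\left(-2 \right)} \right)}} = \frac{\left(-45 - 92\right)^{2}}{19743} + \frac{13983 - 10528}{\left(-20\right) \left(-4\right) \left(12 - 3 \left(-3\right)^{2}\right)} = \left(-137\right)^{2} \cdot \frac{1}{19743} + \frac{3455}{80 \left(12 - 27\right)} = 18769 \cdot \frac{1}{19743} + \frac{3455}{80 \left(12 - 27\right)} = \frac{18769}{19743} + \frac{3455}{80 \left(-15\right)} = \frac{18769}{19743} + \frac{3455}{-1200} = \frac{18769}{19743} + 3455 \left(- \frac{1}{1200}\right) = \frac{18769}{19743} - \frac{691}{240} = - \frac{1015317}{526480}$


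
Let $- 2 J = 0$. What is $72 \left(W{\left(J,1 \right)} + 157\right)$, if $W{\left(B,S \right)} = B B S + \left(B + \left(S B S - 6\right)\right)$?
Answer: $10872$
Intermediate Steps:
$J = 0$ ($J = \left(- \frac{1}{2}\right) 0 = 0$)
$W{\left(B,S \right)} = -6 + B + B S^{2} + S B^{2}$ ($W{\left(B,S \right)} = B^{2} S + \left(B + \left(B S S - 6\right)\right) = S B^{2} + \left(B + \left(B S^{2} - 6\right)\right) = S B^{2} + \left(B + \left(-6 + B S^{2}\right)\right) = S B^{2} + \left(-6 + B + B S^{2}\right) = -6 + B + B S^{2} + S B^{2}$)
$72 \left(W{\left(J,1 \right)} + 157\right) = 72 \left(\left(-6 + 0 + 0 \cdot 1^{2} + 1 \cdot 0^{2}\right) + 157\right) = 72 \left(\left(-6 + 0 + 0 \cdot 1 + 1 \cdot 0\right) + 157\right) = 72 \left(\left(-6 + 0 + 0 + 0\right) + 157\right) = 72 \left(-6 + 157\right) = 72 \cdot 151 = 10872$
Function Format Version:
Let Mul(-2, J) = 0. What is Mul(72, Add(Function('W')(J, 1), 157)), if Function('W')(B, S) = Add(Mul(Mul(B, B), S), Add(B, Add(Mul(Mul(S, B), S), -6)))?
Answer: 10872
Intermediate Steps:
J = 0 (J = Mul(Rational(-1, 2), 0) = 0)
Function('W')(B, S) = Add(-6, B, Mul(B, Pow(S, 2)), Mul(S, Pow(B, 2))) (Function('W')(B, S) = Add(Mul(Pow(B, 2), S), Add(B, Add(Mul(Mul(B, S), S), -6))) = Add(Mul(S, Pow(B, 2)), Add(B, Add(Mul(B, Pow(S, 2)), -6))) = Add(Mul(S, Pow(B, 2)), Add(B, Add(-6, Mul(B, Pow(S, 2))))) = Add(Mul(S, Pow(B, 2)), Add(-6, B, Mul(B, Pow(S, 2)))) = Add(-6, B, Mul(B, Pow(S, 2)), Mul(S, Pow(B, 2))))
Mul(72, Add(Function('W')(J, 1), 157)) = Mul(72, Add(Add(-6, 0, Mul(0, Pow(1, 2)), Mul(1, Pow(0, 2))), 157)) = Mul(72, Add(Add(-6, 0, Mul(0, 1), Mul(1, 0)), 157)) = Mul(72, Add(Add(-6, 0, 0, 0), 157)) = Mul(72, Add(-6, 157)) = Mul(72, 151) = 10872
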